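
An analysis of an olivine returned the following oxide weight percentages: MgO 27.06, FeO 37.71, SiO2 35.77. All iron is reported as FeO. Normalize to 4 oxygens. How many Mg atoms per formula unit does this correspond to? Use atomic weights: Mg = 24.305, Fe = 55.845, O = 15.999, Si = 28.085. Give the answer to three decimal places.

MgO (M=40.304): mol = 0.67140; Mg = 0.67140, O = 0.67140.
FeO (M=71.844): mol = 0.52489; Fe = 0.52489, O = 0.52489.
SiO2 (M=60.083): mol = 0.59534; Si = 0.59534, O = 1.19068.
ΣO = 2.38697; factor = 4/ΣO = 1.67576.
Mg apfu = 0.67140 × 1.67576 = 1.125.

1.125 Mg apfu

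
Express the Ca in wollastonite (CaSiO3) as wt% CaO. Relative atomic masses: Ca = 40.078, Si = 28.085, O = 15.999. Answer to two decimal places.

M(CaSiO3) = 116.160 g/mol; M(CaO) = 56.077 g/mol.
Moles CaO per formula unit = 1 Ca ÷ 1 = 1.0000.
CaO fraction = (1.0000 × 56.077) / 116.160 = 56.077/116.160 = 0.4828.

48.28 wt%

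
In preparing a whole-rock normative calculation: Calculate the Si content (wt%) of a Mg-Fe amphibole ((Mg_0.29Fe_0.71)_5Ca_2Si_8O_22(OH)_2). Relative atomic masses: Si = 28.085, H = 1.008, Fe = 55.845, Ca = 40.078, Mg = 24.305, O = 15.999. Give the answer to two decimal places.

24.31 wt%

Molar mass of (Mg_0.29Fe_0.71)_5Ca_2Si_8O_22(OH)_2: 1.45×24.305 + 3.55×55.845 + 2×40.078 + 8×28.085 + 24×15.999 + 2×1.008 = 924.320 g/mol.
Mass of Si per formula unit: 8 × 28.085 = 224.680 g.
Weight fraction Si = 224.680 / 924.320 = 0.2431.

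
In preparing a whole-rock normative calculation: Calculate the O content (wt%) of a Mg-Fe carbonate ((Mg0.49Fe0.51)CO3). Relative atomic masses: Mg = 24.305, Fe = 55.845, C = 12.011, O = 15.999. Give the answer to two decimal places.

Formula mass = 0.49×24.305 + 0.51×55.845 + 1×12.011 + 3×15.999 = 100.398 g/mol, of which 47.997 g is O.
So O makes up 47.997/100.398 = 0.4781 of the mass, i.e. 47.81%.

47.81 wt%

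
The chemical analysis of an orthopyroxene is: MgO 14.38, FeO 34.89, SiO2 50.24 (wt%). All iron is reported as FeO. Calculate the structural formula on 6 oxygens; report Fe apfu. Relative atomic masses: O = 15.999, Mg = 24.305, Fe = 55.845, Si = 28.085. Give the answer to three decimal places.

1.159 Fe apfu

MgO (M=40.304): mol = 0.35679; Mg = 0.35679, O = 0.35679.
FeO (M=71.844): mol = 0.48564; Fe = 0.48564, O = 0.48564.
SiO2 (M=60.083): mol = 0.83618; Si = 0.83618, O = 1.67236.
ΣO = 2.51479; factor = 6/ΣO = 2.38589.
Fe apfu = 0.48564 × 2.38589 = 1.159.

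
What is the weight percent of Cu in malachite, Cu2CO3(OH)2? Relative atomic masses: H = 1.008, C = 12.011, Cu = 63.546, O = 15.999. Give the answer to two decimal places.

Molar mass of Cu2CO3(OH)2: 2*63.546 + 1*12.011 + 5*15.999 + 2*1.008 = 221.114 g/mol.
Mass of Cu per formula unit: 2 × 63.546 = 127.092 g.
Weight fraction Cu = 127.092 / 221.114 = 0.5748.

57.48 mass %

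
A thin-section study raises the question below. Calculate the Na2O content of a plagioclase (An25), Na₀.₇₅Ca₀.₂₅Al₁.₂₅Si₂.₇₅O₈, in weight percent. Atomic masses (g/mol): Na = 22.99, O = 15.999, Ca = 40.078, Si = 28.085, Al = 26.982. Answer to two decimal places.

8.73 wt%

Formula mass = 266.215 g/mol.
0.75 Na → 0.3750 mol Na2O per formula unit; M(Na2O) = 61.979, so Na2O mass = 23.242 g.
23.242/266.215 × 100 = 8.73 wt%.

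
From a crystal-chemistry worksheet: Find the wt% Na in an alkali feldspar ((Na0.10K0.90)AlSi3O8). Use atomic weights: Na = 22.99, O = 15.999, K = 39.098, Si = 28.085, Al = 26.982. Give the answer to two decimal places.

0.83 weight percent

Formula mass = 0.10×22.99 + 0.90×39.098 + 1×26.982 + 3×28.085 + 8×15.999 = 276.716 g/mol, of which 2.299 g is Na.
So Na makes up 2.299/276.716 = 0.0083 of the mass, i.e. 0.83%.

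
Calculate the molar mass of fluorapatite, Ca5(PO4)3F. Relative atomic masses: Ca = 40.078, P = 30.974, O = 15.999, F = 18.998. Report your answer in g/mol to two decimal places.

Ca: 5 × 40.078 = 200.3900
P: 3 × 30.974 = 92.9220
O: 12 × 15.999 = 191.9880
F: 1 × 18.998 = 18.9980
Summing the contributions gives the formula mass.

504.30 g/mol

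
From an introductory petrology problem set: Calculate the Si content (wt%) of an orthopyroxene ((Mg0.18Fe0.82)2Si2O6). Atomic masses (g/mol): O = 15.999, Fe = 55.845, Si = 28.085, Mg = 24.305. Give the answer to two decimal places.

22.25 wt%

Formula mass = 0.36*24.305 + 1.64*55.845 + 2*28.085 + 6*15.999 = 252.500 g/mol, of which 56.170 g is Si.
So Si makes up 56.170/252.500 = 0.2225 of the mass, i.e. 22.25%.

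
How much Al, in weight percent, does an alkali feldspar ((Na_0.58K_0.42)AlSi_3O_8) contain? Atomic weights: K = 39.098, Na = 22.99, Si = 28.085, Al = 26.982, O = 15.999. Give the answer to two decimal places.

10.03 weight percent

Formula mass = 0.58·22.99 + 0.42·39.098 + 1·26.982 + 3·28.085 + 8·15.999 = 268.984 g/mol, of which 26.982 g is Al.
So Al makes up 26.982/268.984 = 0.1003 of the mass, i.e. 10.03%.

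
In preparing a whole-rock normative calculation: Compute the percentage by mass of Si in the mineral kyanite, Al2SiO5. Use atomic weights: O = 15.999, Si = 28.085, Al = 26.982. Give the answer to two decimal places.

M(Al2SiO5) = 162.044 g/mol.
Si contributes 1 × 28.085 = 28.085 g per mole.
28.085/162.044 = 0.1733 → 17.33%.

17.33 wt%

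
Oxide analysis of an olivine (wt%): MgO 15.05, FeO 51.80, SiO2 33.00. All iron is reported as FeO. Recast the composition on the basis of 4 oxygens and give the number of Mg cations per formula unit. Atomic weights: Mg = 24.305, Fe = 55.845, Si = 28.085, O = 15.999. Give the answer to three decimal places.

15.05 wt% MgO ÷ 40.304 g/mol = 0.37341 mol, giving 0.37341 Mg and 0.37341 O.
51.80 wt% FeO ÷ 71.844 g/mol = 0.72101 mol, giving 0.72101 Fe and 0.72101 O.
33.00 wt% SiO2 ÷ 60.083 g/mol = 0.54924 mol, giving 0.54924 Si and 1.09848 O.
Oxygen sums to 2.19290; scaling by 4/2.19290 = 1.82407 puts the formula on 4 O.
Mg: 0.37341 × 1.82407 = 0.681 atoms per formula unit.

0.681 Mg apfu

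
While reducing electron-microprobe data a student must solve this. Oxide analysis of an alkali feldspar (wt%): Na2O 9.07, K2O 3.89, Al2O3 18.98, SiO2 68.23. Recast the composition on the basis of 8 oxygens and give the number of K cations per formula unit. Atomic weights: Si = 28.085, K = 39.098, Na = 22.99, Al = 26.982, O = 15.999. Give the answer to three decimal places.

9.07 wt% Na2O ÷ 61.979 g/mol = 0.14634 mol, giving 0.29268 Na and 0.14634 O.
3.89 wt% K2O ÷ 94.195 g/mol = 0.04130 mol, giving 0.08260 K and 0.04130 O.
18.98 wt% Al2O3 ÷ 101.961 g/mol = 0.18615 mol, giving 0.37230 Al and 0.55845 O.
68.23 wt% SiO2 ÷ 60.083 g/mol = 1.13560 mol, giving 1.13560 Si and 2.27120 O.
Oxygen sums to 3.01729; scaling by 8/3.01729 = 2.65139 puts the formula on 8 O.
K: 0.08260 × 2.65139 = 0.219 atoms per formula unit.

0.219 K apfu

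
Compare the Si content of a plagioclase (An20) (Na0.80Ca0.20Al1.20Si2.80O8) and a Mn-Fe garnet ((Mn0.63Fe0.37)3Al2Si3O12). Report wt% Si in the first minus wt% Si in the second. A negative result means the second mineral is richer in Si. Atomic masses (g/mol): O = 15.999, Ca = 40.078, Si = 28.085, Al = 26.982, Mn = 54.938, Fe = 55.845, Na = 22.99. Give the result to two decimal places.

Si in Na0.80Ca0.20Al1.20Si2.80O8: molar mass 265.416 g/mol; 2.80×28.085 = 78.638 g → 29.63 wt%.
Si in (Mn0.63Fe0.37)3Al2Si3O12: molar mass 496.028 g/mol; 3×28.085 = 84.255 g → 16.99 wt%.
Difference = 29.63 − 16.99 = 12.64 percentage points.

12.64 percentage points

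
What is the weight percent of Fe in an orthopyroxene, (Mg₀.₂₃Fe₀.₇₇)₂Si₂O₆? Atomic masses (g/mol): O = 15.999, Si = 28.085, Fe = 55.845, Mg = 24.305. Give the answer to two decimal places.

M((Mg₀.₂₃Fe₀.₇₇)₂Si₂O₆) = 249.346 g/mol.
Fe contributes 1.54 × 55.845 = 86.001 g per mole.
86.001/249.346 = 0.3449 → 34.49%.

34.49 weight percent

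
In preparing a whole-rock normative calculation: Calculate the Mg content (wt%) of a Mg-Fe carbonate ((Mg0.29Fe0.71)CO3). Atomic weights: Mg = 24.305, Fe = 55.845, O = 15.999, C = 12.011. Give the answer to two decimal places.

Molar mass of (Mg0.29Fe0.71)CO3: 0.29*24.305 + 0.71*55.845 + 1*12.011 + 3*15.999 = 106.706 g/mol.
Mass of Mg per formula unit: 0.29 × 24.305 = 7.048 g.
Weight fraction Mg = 7.048 / 106.706 = 0.0661.

6.61 wt%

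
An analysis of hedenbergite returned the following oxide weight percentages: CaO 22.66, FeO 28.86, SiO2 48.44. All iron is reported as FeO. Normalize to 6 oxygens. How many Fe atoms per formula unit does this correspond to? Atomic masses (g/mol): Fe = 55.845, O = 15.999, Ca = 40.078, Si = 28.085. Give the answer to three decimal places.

0.997 Fe apfu

CaO (M=56.077): mol = 0.40409; Ca = 0.40409, O = 0.40409.
FeO (M=71.844): mol = 0.40170; Fe = 0.40170, O = 0.40170.
SiO2 (M=60.083): mol = 0.80622; Si = 0.80622, O = 1.61244.
ΣO = 2.41823; factor = 6/ΣO = 2.48115.
Fe apfu = 0.40170 × 2.48115 = 0.997.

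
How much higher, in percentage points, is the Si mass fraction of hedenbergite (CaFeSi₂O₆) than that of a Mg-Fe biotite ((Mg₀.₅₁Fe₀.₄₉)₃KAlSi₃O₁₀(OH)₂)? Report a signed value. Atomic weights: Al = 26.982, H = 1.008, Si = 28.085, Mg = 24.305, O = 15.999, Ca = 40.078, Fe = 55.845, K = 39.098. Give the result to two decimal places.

4.47 percentage points

M(CaFeSi₂O₆) = 248.087 g/mol, so wt% Si = 56.170/248.087 × 100 = 22.64%.
M((Mg₀.₅₁Fe₀.₄₉)₃KAlSi₃O₁₀(OH)₂) = 463.618 g/mol, so wt% Si = 84.255/463.618 × 100 = 18.17%.
22.64 − 18.17 = 4.47 pp.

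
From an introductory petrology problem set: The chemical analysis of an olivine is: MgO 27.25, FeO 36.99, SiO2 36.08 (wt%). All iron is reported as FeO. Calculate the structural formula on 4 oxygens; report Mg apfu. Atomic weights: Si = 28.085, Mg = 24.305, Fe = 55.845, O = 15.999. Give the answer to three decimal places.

1.131 Mg apfu

27.25 wt% MgO ÷ 40.304 g/mol = 0.67611 mol, giving 0.67611 Mg and 0.67611 O.
36.99 wt% FeO ÷ 71.844 g/mol = 0.51487 mol, giving 0.51487 Fe and 0.51487 O.
36.08 wt% SiO2 ÷ 60.083 g/mol = 0.60050 mol, giving 0.60050 Si and 1.20100 O.
Oxygen sums to 2.39198; scaling by 4/2.39198 = 1.67225 puts the formula on 4 O.
Mg: 0.67611 × 1.67225 = 1.131 atoms per formula unit.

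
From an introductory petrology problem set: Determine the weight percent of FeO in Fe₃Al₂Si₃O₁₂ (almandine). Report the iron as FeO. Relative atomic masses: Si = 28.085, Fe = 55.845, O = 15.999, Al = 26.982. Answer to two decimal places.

43.30 wt%

Molar mass of Fe₃Al₂Si₃O₁₂ = 3*55.845 + 2*26.982 + 3*28.085 + 12*15.999 = 497.742 g/mol.
Each formula unit contains 3 Fe, equivalent to 3/1 = 3.0000 mol FeO.
M(FeO) = 1×55.845 + 1×15.999 = 71.844 g/mol.
Mass of FeO per formula unit = 3.0000 × 71.844 = 215.532 g.
FeO wt% = 215.532 / 497.742 × 100 = 43.30%.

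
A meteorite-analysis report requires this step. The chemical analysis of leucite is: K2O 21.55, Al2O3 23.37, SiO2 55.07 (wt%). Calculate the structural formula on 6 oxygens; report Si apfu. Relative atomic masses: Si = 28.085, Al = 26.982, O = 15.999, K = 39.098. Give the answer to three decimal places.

K2O (M=94.195): mol = 0.22878; K = 0.45756, O = 0.22878.
Al2O3 (M=101.961): mol = 0.22921; Al = 0.45842, O = 0.68763.
SiO2 (M=60.083): mol = 0.91657; Si = 0.91657, O = 1.83314.
ΣO = 2.74955; factor = 6/ΣO = 2.18218.
Si apfu = 0.91657 × 2.18218 = 2.000.

2.000 Si apfu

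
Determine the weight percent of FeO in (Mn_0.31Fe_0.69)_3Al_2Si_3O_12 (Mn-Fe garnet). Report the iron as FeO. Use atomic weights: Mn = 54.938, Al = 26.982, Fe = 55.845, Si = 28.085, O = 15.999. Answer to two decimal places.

29.93 wt%

Formula mass = 496.898 g/mol.
2.07 Fe → 2.0700 mol FeO per formula unit; M(FeO) = 71.844, so FeO mass = 148.717 g.
148.717/496.898 × 100 = 29.93 wt%.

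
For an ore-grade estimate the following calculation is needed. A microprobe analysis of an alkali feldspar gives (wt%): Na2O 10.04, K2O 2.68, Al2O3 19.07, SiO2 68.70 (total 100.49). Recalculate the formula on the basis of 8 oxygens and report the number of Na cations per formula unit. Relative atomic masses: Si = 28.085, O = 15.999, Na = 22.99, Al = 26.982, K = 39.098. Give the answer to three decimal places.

0.853 Na apfu

Na2O (M=61.979): mol = 0.16199; Na = 0.32398, O = 0.16199.
K2O (M=94.195): mol = 0.02845; K = 0.05690, O = 0.02845.
Al2O3 (M=101.961): mol = 0.18703; Al = 0.37406, O = 0.56109.
SiO2 (M=60.083): mol = 1.14342; Si = 1.14342, O = 2.28684.
ΣO = 3.03837; factor = 8/ΣO = 2.63299.
Na apfu = 0.32398 × 2.63299 = 0.853.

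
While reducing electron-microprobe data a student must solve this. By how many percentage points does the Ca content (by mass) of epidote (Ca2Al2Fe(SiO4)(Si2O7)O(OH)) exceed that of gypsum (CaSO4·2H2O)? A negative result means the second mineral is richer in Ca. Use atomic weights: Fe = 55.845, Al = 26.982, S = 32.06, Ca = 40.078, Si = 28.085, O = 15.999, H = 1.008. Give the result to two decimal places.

Ca in Ca2Al2Fe(SiO4)(Si2O7)O(OH): molar mass 483.215 g/mol; 2×40.078 = 80.156 g → 16.59 wt%.
Ca in CaSO4·2H2O: molar mass 172.164 g/mol; 1×40.078 = 40.078 g → 23.28 wt%.
Difference = 16.59 − 23.28 = -6.69 percentage points.

-6.69 percentage points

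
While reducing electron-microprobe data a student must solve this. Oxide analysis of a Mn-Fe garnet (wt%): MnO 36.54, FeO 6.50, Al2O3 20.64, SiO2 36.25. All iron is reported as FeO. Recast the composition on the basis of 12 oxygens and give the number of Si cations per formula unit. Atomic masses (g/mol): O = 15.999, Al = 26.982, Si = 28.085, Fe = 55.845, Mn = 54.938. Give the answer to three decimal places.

MnO (M=70.937): mol = 0.51510; Mn = 0.51510, O = 0.51510.
FeO (M=71.844): mol = 0.09047; Fe = 0.09047, O = 0.09047.
Al2O3 (M=101.961): mol = 0.20243; Al = 0.40486, O = 0.60729.
SiO2 (M=60.083): mol = 0.60333; Si = 0.60333, O = 1.20666.
ΣO = 2.41952; factor = 12/ΣO = 4.95966.
Si apfu = 0.60333 × 4.95966 = 2.992.

2.992 Si apfu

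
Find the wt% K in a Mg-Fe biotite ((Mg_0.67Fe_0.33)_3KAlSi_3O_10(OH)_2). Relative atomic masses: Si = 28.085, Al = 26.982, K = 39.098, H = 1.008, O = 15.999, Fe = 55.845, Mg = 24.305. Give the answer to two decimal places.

M((Mg_0.67Fe_0.33)_3KAlSi_3O_10(OH)_2) = 448.479 g/mol.
K contributes 1 × 39.098 = 39.098 g per mole.
39.098/448.479 = 0.0872 → 8.72%.

8.72 wt%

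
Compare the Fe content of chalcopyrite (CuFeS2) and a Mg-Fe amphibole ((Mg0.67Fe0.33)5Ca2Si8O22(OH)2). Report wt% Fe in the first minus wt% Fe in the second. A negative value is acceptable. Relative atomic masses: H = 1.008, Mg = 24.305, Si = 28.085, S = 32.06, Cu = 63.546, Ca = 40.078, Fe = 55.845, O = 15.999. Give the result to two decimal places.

First mineral: 55.845 g Fe in 183.511 g formula = 30.43 wt% Fe.
Second mineral: 92.144 g Fe in 864.394 g formula = 10.66 wt% Fe.
30.43% − 10.66% gives a difference of 19.77 percentage points.

19.77 percentage points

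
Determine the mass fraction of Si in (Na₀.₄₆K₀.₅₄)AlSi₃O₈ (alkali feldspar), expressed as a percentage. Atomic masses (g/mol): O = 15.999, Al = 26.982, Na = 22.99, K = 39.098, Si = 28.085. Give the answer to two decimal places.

31.10 weight percent

Formula mass = 0.46×22.99 + 0.54×39.098 + 1×26.982 + 3×28.085 + 8×15.999 = 270.917 g/mol, of which 84.255 g is Si.
So Si makes up 84.255/270.917 = 0.3110 of the mass, i.e. 31.10%.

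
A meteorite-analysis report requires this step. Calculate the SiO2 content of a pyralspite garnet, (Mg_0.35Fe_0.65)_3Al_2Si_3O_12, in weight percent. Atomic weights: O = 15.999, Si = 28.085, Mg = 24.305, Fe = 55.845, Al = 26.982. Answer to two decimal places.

Formula mass = 464.625 g/mol.
3 Si → 3.0000 mol SiO2 per formula unit; M(SiO2) = 60.083, so SiO2 mass = 180.249 g.
180.249/464.625 × 100 = 38.79 wt%.

38.79 wt%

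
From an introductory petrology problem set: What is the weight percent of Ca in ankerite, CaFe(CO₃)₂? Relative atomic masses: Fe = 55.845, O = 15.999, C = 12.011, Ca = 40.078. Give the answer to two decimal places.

Formula mass = 1*40.078 + 1*55.845 + 2*12.011 + 6*15.999 = 215.939 g/mol, of which 40.078 g is Ca.
So Ca makes up 40.078/215.939 = 0.1856 of the mass, i.e. 18.56%.

18.56 weight percent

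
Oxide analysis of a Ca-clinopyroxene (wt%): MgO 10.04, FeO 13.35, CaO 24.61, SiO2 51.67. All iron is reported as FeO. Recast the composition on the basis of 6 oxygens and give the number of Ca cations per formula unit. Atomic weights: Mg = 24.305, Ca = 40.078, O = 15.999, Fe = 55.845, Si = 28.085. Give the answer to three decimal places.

MgO: 10.04/40.304 = 0.24911 mol → 0.24911 mol Mg, 0.24911 mol O.
FeO: 13.35/71.844 = 0.18582 mol → 0.18582 mol Fe, 0.18582 mol O.
CaO: 24.61/56.077 = 0.43886 mol → 0.43886 mol Ca, 0.43886 mol O.
SiO2: 51.67/60.083 = 0.85998 mol → 0.85998 mol Si, 1.71996 mol O.
Total oxygen = 2.59375 mol. Normalization factor = 6/2.59375 = 2.31325.
Ca per 6 O = 0.43886 × 2.31325 = 1.015.

1.015 Ca apfu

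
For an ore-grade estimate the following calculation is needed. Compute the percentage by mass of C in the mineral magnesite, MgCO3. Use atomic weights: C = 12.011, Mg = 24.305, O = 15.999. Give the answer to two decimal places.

14.25 weight percent

Molar mass of MgCO3: 1×24.305 + 1×12.011 + 3×15.999 = 84.313 g/mol.
Mass of C per formula unit: 1 × 12.011 = 12.011 g.
Weight fraction C = 12.011 / 84.313 = 0.1425.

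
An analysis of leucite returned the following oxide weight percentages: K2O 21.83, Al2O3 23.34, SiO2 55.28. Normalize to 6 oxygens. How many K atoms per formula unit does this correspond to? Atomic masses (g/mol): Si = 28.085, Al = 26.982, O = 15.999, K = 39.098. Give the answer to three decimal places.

21.83 wt% K2O ÷ 94.195 g/mol = 0.23175 mol, giving 0.46350 K and 0.23175 O.
23.34 wt% Al2O3 ÷ 101.961 g/mol = 0.22891 mol, giving 0.45782 Al and 0.68673 O.
55.28 wt% SiO2 ÷ 60.083 g/mol = 0.92006 mol, giving 0.92006 Si and 1.84012 O.
Oxygen sums to 2.75860; scaling by 6/2.75860 = 2.17502 puts the formula on 6 O.
K: 0.46350 × 2.17502 = 1.008 atoms per formula unit.

1.008 K apfu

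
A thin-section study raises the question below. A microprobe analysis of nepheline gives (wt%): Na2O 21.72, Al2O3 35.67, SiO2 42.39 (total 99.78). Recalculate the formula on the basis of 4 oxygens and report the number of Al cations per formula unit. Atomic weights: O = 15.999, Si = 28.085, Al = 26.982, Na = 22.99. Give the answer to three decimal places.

21.72 wt% Na2O ÷ 61.979 g/mol = 0.35044 mol, giving 0.70088 Na and 0.35044 O.
35.67 wt% Al2O3 ÷ 101.961 g/mol = 0.34984 mol, giving 0.69968 Al and 1.04952 O.
42.39 wt% SiO2 ÷ 60.083 g/mol = 0.70552 mol, giving 0.70552 Si and 1.41104 O.
Oxygen sums to 2.81100; scaling by 4/2.81100 = 1.42298 puts the formula on 4 O.
Al: 0.69968 × 1.42298 = 0.996 atoms per formula unit.

0.996 Al apfu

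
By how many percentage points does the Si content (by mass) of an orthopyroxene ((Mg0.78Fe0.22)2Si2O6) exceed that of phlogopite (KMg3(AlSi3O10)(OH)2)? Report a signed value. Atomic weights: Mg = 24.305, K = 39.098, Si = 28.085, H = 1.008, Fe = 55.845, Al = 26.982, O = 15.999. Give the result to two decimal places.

5.98 percentage points

First mineral: 56.170 g Si in 214.652 g formula = 26.17 wt% Si.
Second mineral: 84.255 g Si in 417.254 g formula = 20.19 wt% Si.
26.17% − 20.19% gives a difference of 5.98 percentage points.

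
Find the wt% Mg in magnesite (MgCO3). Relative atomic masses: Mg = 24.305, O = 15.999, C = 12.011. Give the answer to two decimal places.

M(MgCO3) = 84.313 g/mol.
Mg contributes 1 × 24.305 = 24.305 g per mole.
24.305/84.313 = 0.2883 → 28.83%.

28.83 mass %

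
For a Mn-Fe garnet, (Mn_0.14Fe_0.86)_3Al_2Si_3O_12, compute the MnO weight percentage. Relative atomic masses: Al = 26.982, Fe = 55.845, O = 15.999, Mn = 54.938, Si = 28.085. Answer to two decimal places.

5.99 wt%

Formula mass = 497.361 g/mol.
0.42 Mn → 0.4200 mol MnO per formula unit; M(MnO) = 70.937, so MnO mass = 29.794 g.
29.794/497.361 × 100 = 5.99 wt%.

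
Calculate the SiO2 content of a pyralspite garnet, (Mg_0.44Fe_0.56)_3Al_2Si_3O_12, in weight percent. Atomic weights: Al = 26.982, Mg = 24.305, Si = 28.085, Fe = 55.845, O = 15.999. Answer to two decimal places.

M((Mg_0.44Fe_0.56)_3Al_2Si_3O_12) = 456.109 g/mol; M(SiO2) = 60.083 g/mol.
Moles SiO2 per formula unit = 3 Si ÷ 1 = 3.0000.
SiO2 fraction = (3.0000 × 60.083) / 456.109 = 180.249/456.109 = 0.3952.

39.52 wt%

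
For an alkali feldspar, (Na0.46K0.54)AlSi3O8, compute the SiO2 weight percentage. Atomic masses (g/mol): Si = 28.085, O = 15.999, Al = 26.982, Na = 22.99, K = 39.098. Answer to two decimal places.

Molar mass of (Na0.46K0.54)AlSi3O8 = 0.46×22.99 + 0.54×39.098 + 1×26.982 + 3×28.085 + 8×15.999 = 270.917 g/mol.
Each formula unit contains 3 Si, equivalent to 3/1 = 3.0000 mol SiO2.
M(SiO2) = 1×28.085 + 2×15.999 = 60.083 g/mol.
Mass of SiO2 per formula unit = 3.0000 × 60.083 = 180.249 g.
SiO2 wt% = 180.249 / 270.917 × 100 = 66.53%.

66.53 wt%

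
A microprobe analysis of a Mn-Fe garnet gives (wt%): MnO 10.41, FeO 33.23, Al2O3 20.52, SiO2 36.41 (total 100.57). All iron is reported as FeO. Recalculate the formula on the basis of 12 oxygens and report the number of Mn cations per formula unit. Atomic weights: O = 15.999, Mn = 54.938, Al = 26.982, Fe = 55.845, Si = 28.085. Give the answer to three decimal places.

0.726 Mn apfu

MnO: 10.41/70.937 = 0.14675 mol → 0.14675 mol Mn, 0.14675 mol O.
FeO: 33.23/71.844 = 0.46253 mol → 0.46253 mol Fe, 0.46253 mol O.
Al2O3: 20.52/101.961 = 0.20125 mol → 0.40250 mol Al, 0.60375 mol O.
SiO2: 36.41/60.083 = 0.60600 mol → 0.60600 mol Si, 1.21200 mol O.
Total oxygen = 2.42503 mol. Normalization factor = 12/2.42503 = 4.94839.
Mn per 12 O = 0.14675 × 4.94839 = 0.726.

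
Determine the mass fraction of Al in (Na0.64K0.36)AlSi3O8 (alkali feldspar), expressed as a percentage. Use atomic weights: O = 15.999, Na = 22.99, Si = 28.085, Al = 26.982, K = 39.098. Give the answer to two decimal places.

10.07 wt%

Formula mass = 0.64×22.99 + 0.36×39.098 + 1×26.982 + 3×28.085 + 8×15.999 = 268.018 g/mol, of which 26.982 g is Al.
So Al makes up 26.982/268.018 = 0.1007 of the mass, i.e. 10.07%.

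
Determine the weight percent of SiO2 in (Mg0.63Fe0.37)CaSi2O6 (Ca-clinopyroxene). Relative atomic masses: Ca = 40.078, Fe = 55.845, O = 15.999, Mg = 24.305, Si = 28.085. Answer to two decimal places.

Formula mass = 228.217 g/mol.
2 Si → 2.0000 mol SiO2 per formula unit; M(SiO2) = 60.083, so SiO2 mass = 120.166 g.
120.166/228.217 × 100 = 52.65 wt%.

52.65 wt%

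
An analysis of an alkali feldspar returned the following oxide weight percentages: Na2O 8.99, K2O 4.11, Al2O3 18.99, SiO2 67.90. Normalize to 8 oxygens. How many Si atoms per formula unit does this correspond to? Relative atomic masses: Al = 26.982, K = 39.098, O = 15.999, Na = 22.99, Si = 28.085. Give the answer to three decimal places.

8.99 wt% Na2O ÷ 61.979 g/mol = 0.14505 mol, giving 0.29010 Na and 0.14505 O.
4.11 wt% K2O ÷ 94.195 g/mol = 0.04363 mol, giving 0.08726 K and 0.04363 O.
18.99 wt% Al2O3 ÷ 101.961 g/mol = 0.18625 mol, giving 0.37250 Al and 0.55875 O.
67.90 wt% SiO2 ÷ 60.083 g/mol = 1.13010 mol, giving 1.13010 Si and 2.26020 O.
Oxygen sums to 3.00763; scaling by 8/3.00763 = 2.65990 puts the formula on 8 O.
Si: 1.13010 × 2.65990 = 3.006 atoms per formula unit.

3.006 Si apfu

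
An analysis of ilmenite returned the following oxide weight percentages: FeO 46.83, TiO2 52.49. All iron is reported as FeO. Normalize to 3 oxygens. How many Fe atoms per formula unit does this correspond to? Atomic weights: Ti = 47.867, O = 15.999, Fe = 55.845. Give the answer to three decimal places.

0.995 Fe apfu

FeO (M=71.844): mol = 0.65183; Fe = 0.65183, O = 0.65183.
TiO2 (M=79.865): mol = 0.65723; Ti = 0.65723, O = 1.31446.
ΣO = 1.96629; factor = 3/ΣO = 1.52572.
Fe apfu = 0.65183 × 1.52572 = 0.995.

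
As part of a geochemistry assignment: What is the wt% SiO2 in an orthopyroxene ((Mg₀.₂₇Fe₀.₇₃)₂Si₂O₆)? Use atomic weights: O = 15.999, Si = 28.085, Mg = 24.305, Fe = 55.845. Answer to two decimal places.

48.69 wt%

Molar mass of (Mg₀.₂₇Fe₀.₇₃)₂Si₂O₆ = 0.54×24.305 + 1.46×55.845 + 2×28.085 + 6×15.999 = 246.822 g/mol.
Each formula unit contains 2 Si, equivalent to 2/1 = 2.0000 mol SiO2.
M(SiO2) = 1×28.085 + 2×15.999 = 60.083 g/mol.
Mass of SiO2 per formula unit = 2.0000 × 60.083 = 120.166 g.
SiO2 wt% = 120.166 / 246.822 × 100 = 48.69%.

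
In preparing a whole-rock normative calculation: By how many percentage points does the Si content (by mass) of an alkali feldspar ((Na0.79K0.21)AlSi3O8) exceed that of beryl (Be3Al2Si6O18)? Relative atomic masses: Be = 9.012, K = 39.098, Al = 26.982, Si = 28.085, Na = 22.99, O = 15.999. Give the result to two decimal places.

First mineral: 84.255 g Si in 265.602 g formula = 31.72 wt% Si.
Second mineral: 168.510 g Si in 537.492 g formula = 31.35 wt% Si.
31.72% − 31.35% gives a difference of 0.37 percentage points.

0.37 percentage points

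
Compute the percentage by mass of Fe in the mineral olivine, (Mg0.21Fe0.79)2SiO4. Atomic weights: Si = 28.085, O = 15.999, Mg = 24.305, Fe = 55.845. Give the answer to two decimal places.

46.31 weight percent

Formula mass = 0.42·24.305 + 1.58·55.845 + 1·28.085 + 4·15.999 = 190.524 g/mol, of which 88.235 g is Fe.
So Fe makes up 88.235/190.524 = 0.4631 of the mass, i.e. 46.31%.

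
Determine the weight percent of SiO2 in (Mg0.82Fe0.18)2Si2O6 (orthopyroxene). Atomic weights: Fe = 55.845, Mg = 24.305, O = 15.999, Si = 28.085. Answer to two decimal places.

56.65 wt%

Molar mass of (Mg0.82Fe0.18)2Si2O6 = 1.64·24.305 + 0.36·55.845 + 2·28.085 + 6·15.999 = 212.128 g/mol.
Each formula unit contains 2 Si, equivalent to 2/1 = 2.0000 mol SiO2.
M(SiO2) = 1×28.085 + 2×15.999 = 60.083 g/mol.
Mass of SiO2 per formula unit = 2.0000 × 60.083 = 120.166 g.
SiO2 wt% = 120.166 / 212.128 × 100 = 56.65%.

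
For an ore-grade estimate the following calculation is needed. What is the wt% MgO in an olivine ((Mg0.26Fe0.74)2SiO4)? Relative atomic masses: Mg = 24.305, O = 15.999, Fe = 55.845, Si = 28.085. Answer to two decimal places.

11.19 wt%

Formula mass = 187.370 g/mol.
0.52 Mg → 0.5200 mol MgO per formula unit; M(MgO) = 40.304, so MgO mass = 20.958 g.
20.958/187.370 × 100 = 11.19 wt%.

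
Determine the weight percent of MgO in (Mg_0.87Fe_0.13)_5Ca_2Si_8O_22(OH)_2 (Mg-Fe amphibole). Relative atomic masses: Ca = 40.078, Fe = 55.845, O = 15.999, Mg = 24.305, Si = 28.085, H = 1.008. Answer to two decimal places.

21.05 wt%

Molar mass of (Mg_0.87Fe_0.13)_5Ca_2Si_8O_22(OH)_2 = 4.35·24.305 + 0.65·55.845 + 2·40.078 + 8·28.085 + 24·15.999 + 2·1.008 = 832.854 g/mol.
Each formula unit contains 4.35 Mg, equivalent to 4.35/1 = 4.3500 mol MgO.
M(MgO) = 1×24.305 + 1×15.999 = 40.304 g/mol.
Mass of MgO per formula unit = 4.3500 × 40.304 = 175.322 g.
MgO wt% = 175.322 / 832.854 × 100 = 21.05%.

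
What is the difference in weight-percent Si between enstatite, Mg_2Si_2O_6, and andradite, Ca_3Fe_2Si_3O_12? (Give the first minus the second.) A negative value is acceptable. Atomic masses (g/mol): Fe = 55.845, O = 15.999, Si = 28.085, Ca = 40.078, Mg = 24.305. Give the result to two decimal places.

Si in Mg_2Si_2O_6: molar mass 200.774 g/mol; 2×28.085 = 56.170 g → 27.98 wt%.
Si in Ca_3Fe_2Si_3O_12: molar mass 508.167 g/mol; 3×28.085 = 84.255 g → 16.58 wt%.
Difference = 27.98 − 16.58 = 11.40 percentage points.

11.40 percentage points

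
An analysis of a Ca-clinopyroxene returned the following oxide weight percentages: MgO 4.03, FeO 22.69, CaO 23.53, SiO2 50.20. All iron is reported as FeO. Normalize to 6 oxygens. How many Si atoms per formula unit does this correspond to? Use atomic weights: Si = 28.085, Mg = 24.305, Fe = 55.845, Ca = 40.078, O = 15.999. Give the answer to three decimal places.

2.000 Si apfu

MgO: 4.03/40.304 = 0.09999 mol → 0.09999 mol Mg, 0.09999 mol O.
FeO: 22.69/71.844 = 0.31582 mol → 0.31582 mol Fe, 0.31582 mol O.
CaO: 23.53/56.077 = 0.41960 mol → 0.41960 mol Ca, 0.41960 mol O.
SiO2: 50.20/60.083 = 0.83551 mol → 0.83551 mol Si, 1.67102 mol O.
Total oxygen = 2.50643 mol. Normalization factor = 6/2.50643 = 2.39384.
Si per 6 O = 0.83551 × 2.39384 = 2.000.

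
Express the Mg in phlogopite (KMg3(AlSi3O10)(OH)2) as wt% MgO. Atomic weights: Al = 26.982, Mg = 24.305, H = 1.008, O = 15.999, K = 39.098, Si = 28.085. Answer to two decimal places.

Molar mass of KMg3(AlSi3O10)(OH)2 = 1×39.098 + 3×24.305 + 1×26.982 + 3×28.085 + 12×15.999 + 2×1.008 = 417.254 g/mol.
Each formula unit contains 3 Mg, equivalent to 3/1 = 3.0000 mol MgO.
M(MgO) = 1×24.305 + 1×15.999 = 40.304 g/mol.
Mass of MgO per formula unit = 3.0000 × 40.304 = 120.912 g.
MgO wt% = 120.912 / 417.254 × 100 = 28.98%.

28.98 wt%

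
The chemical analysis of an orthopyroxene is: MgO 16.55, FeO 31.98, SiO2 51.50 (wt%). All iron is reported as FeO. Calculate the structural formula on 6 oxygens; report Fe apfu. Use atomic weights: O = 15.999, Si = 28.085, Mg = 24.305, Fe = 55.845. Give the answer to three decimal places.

MgO: 16.55/40.304 = 0.41063 mol → 0.41063 mol Mg, 0.41063 mol O.
FeO: 31.98/71.844 = 0.44513 mol → 0.44513 mol Fe, 0.44513 mol O.
SiO2: 51.50/60.083 = 0.85715 mol → 0.85715 mol Si, 1.71430 mol O.
Total oxygen = 2.57006 mol. Normalization factor = 6/2.57006 = 2.33458.
Fe per 6 O = 0.44513 × 2.33458 = 1.039.

1.039 Fe apfu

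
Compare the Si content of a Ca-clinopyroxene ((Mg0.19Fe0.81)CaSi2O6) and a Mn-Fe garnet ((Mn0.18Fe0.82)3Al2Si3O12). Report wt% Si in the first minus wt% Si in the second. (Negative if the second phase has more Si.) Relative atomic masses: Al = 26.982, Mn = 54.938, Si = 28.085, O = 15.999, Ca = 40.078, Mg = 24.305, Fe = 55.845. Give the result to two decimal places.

6.26 percentage points

First mineral: 56.170 g Si in 242.094 g formula = 23.20 wt% Si.
Second mineral: 84.255 g Si in 497.252 g formula = 16.94 wt% Si.
23.20% − 16.94% gives a difference of 6.26 percentage points.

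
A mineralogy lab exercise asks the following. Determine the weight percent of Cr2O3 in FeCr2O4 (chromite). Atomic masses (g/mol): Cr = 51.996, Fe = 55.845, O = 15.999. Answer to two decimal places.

67.90 wt%

Molar mass of FeCr2O4 = 1×55.845 + 2×51.996 + 4×15.999 = 223.833 g/mol.
Each formula unit contains 2 Cr, equivalent to 2/2 = 1.0000 mol Cr2O3.
M(Cr2O3) = 2×51.996 + 3×15.999 = 151.989 g/mol.
Mass of Cr2O3 per formula unit = 1.0000 × 151.989 = 151.989 g.
Cr2O3 wt% = 151.989 / 223.833 × 100 = 67.90%.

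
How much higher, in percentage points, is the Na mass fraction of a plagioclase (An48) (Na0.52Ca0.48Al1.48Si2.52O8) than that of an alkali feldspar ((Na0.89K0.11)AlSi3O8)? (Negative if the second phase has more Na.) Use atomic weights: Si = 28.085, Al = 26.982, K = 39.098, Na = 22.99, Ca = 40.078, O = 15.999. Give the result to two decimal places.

-3.32 percentage points

Na in Na0.52Ca0.48Al1.48Si2.52O8: molar mass 269.892 g/mol; 0.52×22.99 = 11.955 g → 4.43 wt%.
Na in (Na0.89K0.11)AlSi3O8: molar mass 263.991 g/mol; 0.89×22.99 = 20.461 g → 7.75 wt%.
Difference = 4.43 − 7.75 = -3.32 percentage points.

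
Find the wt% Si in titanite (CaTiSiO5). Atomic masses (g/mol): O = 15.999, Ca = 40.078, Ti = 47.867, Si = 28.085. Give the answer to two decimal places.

Molar mass of CaTiSiO5: 1*40.078 + 1*47.867 + 1*28.085 + 5*15.999 = 196.025 g/mol.
Mass of Si per formula unit: 1 × 28.085 = 28.085 g.
Weight fraction Si = 28.085 / 196.025 = 0.1433.

14.33 wt%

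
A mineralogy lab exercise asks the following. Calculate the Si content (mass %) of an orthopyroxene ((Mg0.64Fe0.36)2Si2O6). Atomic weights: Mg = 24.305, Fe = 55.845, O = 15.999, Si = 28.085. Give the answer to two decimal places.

25.13 mass %

Molar mass of (Mg0.64Fe0.36)2Si2O6: 1.28*24.305 + 0.72*55.845 + 2*28.085 + 6*15.999 = 223.483 g/mol.
Mass of Si per formula unit: 2 × 28.085 = 56.170 g.
Weight fraction Si = 56.170 / 223.483 = 0.2513.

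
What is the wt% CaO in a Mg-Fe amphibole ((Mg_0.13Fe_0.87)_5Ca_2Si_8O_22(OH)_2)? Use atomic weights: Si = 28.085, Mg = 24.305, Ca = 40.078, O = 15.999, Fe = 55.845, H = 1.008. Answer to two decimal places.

11.81 wt%

Molar mass of (Mg_0.13Fe_0.87)_5Ca_2Si_8O_22(OH)_2 = 0.65×24.305 + 4.35×55.845 + 2×40.078 + 8×28.085 + 24×15.999 + 2×1.008 = 949.552 g/mol.
Each formula unit contains 2 Ca, equivalent to 2/1 = 2.0000 mol CaO.
M(CaO) = 1×40.078 + 1×15.999 = 56.077 g/mol.
Mass of CaO per formula unit = 2.0000 × 56.077 = 112.154 g.
CaO wt% = 112.154 / 949.552 × 100 = 11.81%.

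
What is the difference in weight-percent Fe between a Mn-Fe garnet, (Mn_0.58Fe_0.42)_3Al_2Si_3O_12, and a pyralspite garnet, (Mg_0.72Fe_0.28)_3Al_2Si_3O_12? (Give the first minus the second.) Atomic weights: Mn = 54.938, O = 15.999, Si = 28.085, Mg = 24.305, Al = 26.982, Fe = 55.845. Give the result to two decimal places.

Fe in (Mn_0.58Fe_0.42)_3Al_2Si_3O_12: molar mass 496.164 g/mol; 1.26×55.845 = 70.365 g → 14.18 wt%.
Fe in (Mg_0.72Fe_0.28)_3Al_2Si_3O_12: molar mass 429.616 g/mol; 0.84×55.845 = 46.910 g → 10.92 wt%.
Difference = 14.18 − 10.92 = 3.26 percentage points.

3.26 percentage points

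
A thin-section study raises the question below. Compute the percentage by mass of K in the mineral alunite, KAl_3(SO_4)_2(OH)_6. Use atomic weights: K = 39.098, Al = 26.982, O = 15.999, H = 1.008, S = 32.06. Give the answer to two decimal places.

9.44 mass %

Formula mass = 1·39.098 + 3·26.982 + 2·32.06 + 14·15.999 + 6·1.008 = 414.198 g/mol, of which 39.098 g is K.
So K makes up 39.098/414.198 = 0.0944 of the mass, i.e. 9.44%.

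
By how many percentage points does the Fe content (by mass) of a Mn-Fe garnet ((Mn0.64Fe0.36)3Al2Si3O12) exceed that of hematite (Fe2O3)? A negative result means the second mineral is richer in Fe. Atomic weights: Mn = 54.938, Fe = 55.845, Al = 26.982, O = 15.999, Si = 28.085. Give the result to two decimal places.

-57.78 percentage points

M((Mn0.64Fe0.36)3Al2Si3O12) = 496.001 g/mol, so wt% Fe = 60.313/496.001 × 100 = 12.16%.
M(Fe2O3) = 159.687 g/mol, so wt% Fe = 111.690/159.687 × 100 = 69.94%.
12.16 − 69.94 = -57.78 pp.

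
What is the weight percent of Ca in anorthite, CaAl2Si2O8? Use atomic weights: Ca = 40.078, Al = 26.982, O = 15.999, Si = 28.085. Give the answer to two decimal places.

M(CaAl2Si2O8) = 278.204 g/mol.
Ca contributes 1 × 40.078 = 40.078 g per mole.
40.078/278.204 = 0.1441 → 14.41%.

14.41 mass %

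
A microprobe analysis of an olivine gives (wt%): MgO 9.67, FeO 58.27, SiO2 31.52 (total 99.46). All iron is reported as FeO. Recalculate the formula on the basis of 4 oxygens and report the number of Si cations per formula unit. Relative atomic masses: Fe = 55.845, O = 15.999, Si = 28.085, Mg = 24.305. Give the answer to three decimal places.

MgO: 9.67/40.304 = 0.23993 mol → 0.23993 mol Mg, 0.23993 mol O.
FeO: 58.27/71.844 = 0.81106 mol → 0.81106 mol Fe, 0.81106 mol O.
SiO2: 31.52/60.083 = 0.52461 mol → 0.52461 mol Si, 1.04922 mol O.
Total oxygen = 2.10021 mol. Normalization factor = 4/2.10021 = 1.90457.
Si per 4 O = 0.52461 × 1.90457 = 0.999.

0.999 Si apfu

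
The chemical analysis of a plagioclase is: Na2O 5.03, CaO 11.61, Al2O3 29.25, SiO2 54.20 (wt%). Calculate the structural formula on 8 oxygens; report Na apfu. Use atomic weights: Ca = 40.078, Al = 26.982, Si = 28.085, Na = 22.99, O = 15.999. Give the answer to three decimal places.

Na2O: 5.03/61.979 = 0.08116 mol → 0.16232 mol Na, 0.08116 mol O.
CaO: 11.61/56.077 = 0.20704 mol → 0.20704 mol Ca, 0.20704 mol O.
Al2O3: 29.25/101.961 = 0.28687 mol → 0.57374 mol Al, 0.86061 mol O.
SiO2: 54.20/60.083 = 0.90209 mol → 0.90209 mol Si, 1.80418 mol O.
Total oxygen = 2.95299 mol. Normalization factor = 8/2.95299 = 2.70912.
Na per 8 O = 0.16232 × 2.70912 = 0.440.

0.440 Na apfu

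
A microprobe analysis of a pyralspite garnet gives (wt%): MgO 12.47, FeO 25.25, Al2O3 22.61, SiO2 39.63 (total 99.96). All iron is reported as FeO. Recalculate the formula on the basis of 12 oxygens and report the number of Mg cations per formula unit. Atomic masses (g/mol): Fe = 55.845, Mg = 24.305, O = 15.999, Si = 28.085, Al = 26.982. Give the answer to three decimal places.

1.404 Mg apfu

MgO: 12.47/40.304 = 0.30940 mol → 0.30940 mol Mg, 0.30940 mol O.
FeO: 25.25/71.844 = 0.35146 mol → 0.35146 mol Fe, 0.35146 mol O.
Al2O3: 22.61/101.961 = 0.22175 mol → 0.44350 mol Al, 0.66525 mol O.
SiO2: 39.63/60.083 = 0.65959 mol → 0.65959 mol Si, 1.31918 mol O.
Total oxygen = 2.64529 mol. Normalization factor = 12/2.64529 = 4.53636.
Mg per 12 O = 0.30940 × 4.53636 = 1.404.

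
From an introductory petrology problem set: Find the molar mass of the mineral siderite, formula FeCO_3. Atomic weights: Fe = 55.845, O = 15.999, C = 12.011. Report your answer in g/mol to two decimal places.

115.85 g/mol

M = 1×55.845 + 1×12.011 + 3×15.999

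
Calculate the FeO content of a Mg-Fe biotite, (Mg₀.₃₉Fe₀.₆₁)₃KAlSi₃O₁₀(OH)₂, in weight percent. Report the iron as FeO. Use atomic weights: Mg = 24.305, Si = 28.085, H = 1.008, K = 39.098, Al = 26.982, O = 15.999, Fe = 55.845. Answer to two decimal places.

27.68 wt%

M((Mg₀.₃₉Fe₀.₆₁)₃KAlSi₃O₁₀(OH)₂) = 474.972 g/mol; M(FeO) = 71.844 g/mol.
Moles FeO per formula unit = 1.83 Fe ÷ 1 = 1.8300.
FeO fraction = (1.8300 × 71.844) / 474.972 = 131.475/474.972 = 0.2768.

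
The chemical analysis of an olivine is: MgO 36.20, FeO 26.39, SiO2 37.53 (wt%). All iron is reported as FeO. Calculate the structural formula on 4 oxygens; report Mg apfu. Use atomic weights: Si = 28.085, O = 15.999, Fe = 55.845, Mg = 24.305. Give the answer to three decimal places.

1.429 Mg apfu

36.20 wt% MgO ÷ 40.304 g/mol = 0.89817 mol, giving 0.89817 Mg and 0.89817 O.
26.39 wt% FeO ÷ 71.844 g/mol = 0.36732 mol, giving 0.36732 Fe and 0.36732 O.
37.53 wt% SiO2 ÷ 60.083 g/mol = 0.62464 mol, giving 0.62464 Si and 1.24928 O.
Oxygen sums to 2.51477; scaling by 4/2.51477 = 1.59060 puts the formula on 4 O.
Mg: 0.89817 × 1.59060 = 1.429 atoms per formula unit.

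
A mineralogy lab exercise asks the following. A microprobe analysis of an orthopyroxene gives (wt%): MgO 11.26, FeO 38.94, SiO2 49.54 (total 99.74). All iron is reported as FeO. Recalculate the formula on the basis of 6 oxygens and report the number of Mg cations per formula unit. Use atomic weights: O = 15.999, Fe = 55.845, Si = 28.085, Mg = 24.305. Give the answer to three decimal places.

MgO (M=40.304): mol = 0.27938; Mg = 0.27938, O = 0.27938.
FeO (M=71.844): mol = 0.54201; Fe = 0.54201, O = 0.54201.
SiO2 (M=60.083): mol = 0.82453; Si = 0.82453, O = 1.64906.
ΣO = 2.47045; factor = 6/ΣO = 2.42871.
Mg apfu = 0.27938 × 2.42871 = 0.679.

0.679 Mg apfu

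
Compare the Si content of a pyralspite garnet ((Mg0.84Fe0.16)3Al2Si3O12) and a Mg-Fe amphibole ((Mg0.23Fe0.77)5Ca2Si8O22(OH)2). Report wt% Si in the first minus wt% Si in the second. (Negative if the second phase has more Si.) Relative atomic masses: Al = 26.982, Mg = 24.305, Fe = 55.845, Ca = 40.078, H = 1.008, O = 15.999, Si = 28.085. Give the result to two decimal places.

Si in (Mg0.84Fe0.16)3Al2Si3O12: molar mass 418.261 g/mol; 3×28.085 = 84.255 g → 20.14 wt%.
Si in (Mg0.23Fe0.77)5Ca2Si8O22(OH)2: molar mass 933.782 g/mol; 8×28.085 = 224.680 g → 24.06 wt%.
Difference = 20.14 − 24.06 = -3.92 percentage points.

-3.92 percentage points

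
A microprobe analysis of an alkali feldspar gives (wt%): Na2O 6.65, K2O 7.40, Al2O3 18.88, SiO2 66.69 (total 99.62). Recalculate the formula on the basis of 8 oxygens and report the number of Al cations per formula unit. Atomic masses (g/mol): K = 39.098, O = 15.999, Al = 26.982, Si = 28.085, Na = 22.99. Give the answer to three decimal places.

1.000 Al apfu

Na2O (M=61.979): mol = 0.10729; Na = 0.21458, O = 0.10729.
K2O (M=94.195): mol = 0.07856; K = 0.15712, O = 0.07856.
Al2O3 (M=101.961): mol = 0.18517; Al = 0.37034, O = 0.55551.
SiO2 (M=60.083): mol = 1.10996; Si = 1.10996, O = 2.21992.
ΣO = 2.96128; factor = 8/ΣO = 2.70153.
Al apfu = 0.37034 × 2.70153 = 1.000.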